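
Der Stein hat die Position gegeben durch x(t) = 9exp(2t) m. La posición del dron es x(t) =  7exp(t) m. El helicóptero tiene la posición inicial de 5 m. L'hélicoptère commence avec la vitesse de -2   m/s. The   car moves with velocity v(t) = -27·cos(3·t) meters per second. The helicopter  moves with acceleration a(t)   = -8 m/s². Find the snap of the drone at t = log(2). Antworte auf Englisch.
To solve this, we need to take 4 derivatives of our position equation x(t) = 7·exp(t). The derivative of position gives velocity: v(t) = 7·exp(t). Taking d/dt of v(t), we find a(t) = 7·exp(t). Differentiating acceleration, we get jerk: j(t) = 7·exp(t). The derivative of jerk gives snap: s(t) = 7·exp(t). From the given snap equation s(t) = 7·exp(t), we substitute t = log(2) to get s = 14.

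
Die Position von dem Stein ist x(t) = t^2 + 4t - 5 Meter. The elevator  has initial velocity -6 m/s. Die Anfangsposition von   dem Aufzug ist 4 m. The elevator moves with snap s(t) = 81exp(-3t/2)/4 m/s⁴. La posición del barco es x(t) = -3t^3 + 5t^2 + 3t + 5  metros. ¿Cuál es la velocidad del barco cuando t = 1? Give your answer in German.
Ausgehend von der Position x(t) = -3·t^3 + 5·t^2 + 3·t + 5, nehmen wir 1 Ableitung. Mit d/dt von x(t) finden wir v(t) = -9·t^2 + 10·t + 3. Mit v(t) = -9·t^2 + 10·t + 3 und Einsetzen von t = 1, finden wir v = 4.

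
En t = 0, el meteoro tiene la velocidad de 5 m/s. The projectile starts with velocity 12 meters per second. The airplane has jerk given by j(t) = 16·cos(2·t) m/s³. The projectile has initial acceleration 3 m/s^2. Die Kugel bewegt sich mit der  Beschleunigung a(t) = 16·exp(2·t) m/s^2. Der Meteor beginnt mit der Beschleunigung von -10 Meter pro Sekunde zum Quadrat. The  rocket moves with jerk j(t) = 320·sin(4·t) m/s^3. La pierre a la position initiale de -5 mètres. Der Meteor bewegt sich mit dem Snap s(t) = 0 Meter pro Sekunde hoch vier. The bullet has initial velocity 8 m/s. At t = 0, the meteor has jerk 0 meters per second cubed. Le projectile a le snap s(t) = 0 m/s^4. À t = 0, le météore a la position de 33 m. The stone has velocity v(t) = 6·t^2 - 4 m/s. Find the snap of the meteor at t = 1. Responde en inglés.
From the given snap equation s(t) = 0, we substitute t = 1 to get s = 0.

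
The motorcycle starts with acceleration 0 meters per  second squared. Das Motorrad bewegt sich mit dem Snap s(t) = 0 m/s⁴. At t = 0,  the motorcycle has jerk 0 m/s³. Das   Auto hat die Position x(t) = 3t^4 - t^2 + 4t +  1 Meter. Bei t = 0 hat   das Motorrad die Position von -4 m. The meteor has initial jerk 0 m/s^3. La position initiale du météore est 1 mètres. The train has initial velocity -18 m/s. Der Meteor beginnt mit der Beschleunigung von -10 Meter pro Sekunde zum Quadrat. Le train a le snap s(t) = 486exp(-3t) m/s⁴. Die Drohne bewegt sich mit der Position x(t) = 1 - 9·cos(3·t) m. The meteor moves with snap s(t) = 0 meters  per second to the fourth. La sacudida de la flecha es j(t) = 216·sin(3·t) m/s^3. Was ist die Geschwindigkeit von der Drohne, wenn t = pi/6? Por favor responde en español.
Partiendo de la posición x(t) = 1 - 9·cos(3·t), tomamos 1 derivada. Tomando d/dt de x(t), encontramos v(t) = 27·sin(3·t). Tenemos la velocidad v(t) = 27·sin(3·t). Sustituyendo t = pi/6: v(pi/6) = 27.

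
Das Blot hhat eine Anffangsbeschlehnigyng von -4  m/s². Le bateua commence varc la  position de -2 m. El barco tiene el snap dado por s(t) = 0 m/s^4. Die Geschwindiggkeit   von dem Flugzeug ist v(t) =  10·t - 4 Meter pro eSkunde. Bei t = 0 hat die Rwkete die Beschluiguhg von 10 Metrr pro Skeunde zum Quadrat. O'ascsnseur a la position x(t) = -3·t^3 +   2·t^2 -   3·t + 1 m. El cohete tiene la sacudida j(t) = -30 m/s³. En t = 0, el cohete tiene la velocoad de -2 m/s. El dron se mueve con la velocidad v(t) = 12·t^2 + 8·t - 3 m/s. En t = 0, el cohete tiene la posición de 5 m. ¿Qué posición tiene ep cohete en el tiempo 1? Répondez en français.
Nous devons trouver l'intégrale de notre équation du jerk j(t) = -30 3 fois. En prenant ∫j(t)dt et en appliquant a(0) = 10, nous trouvons a(t) = 10 - 30·t. En prenant ∫a(t)dt et en appliquant v(0) = -2, nous trouvons v(t) = -15·t^2 + 10·t - 2. En prenant ∫v(t)dt et en appliquant x(0) = 5, nous trouvons x(t) = -5·t^3 + 5·t^2 - 2·t + 5. En utilisant x(t) = -5·t^3 + 5·t^2 - 2·t + 5 et en substituant t = 1, nous trouvons x = 3.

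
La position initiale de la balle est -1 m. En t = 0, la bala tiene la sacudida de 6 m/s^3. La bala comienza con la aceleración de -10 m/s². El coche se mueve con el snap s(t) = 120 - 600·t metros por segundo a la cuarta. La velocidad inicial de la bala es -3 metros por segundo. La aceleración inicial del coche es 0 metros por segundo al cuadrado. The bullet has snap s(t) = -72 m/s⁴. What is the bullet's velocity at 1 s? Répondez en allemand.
Ausgehend von dem Snap s(t) = -72, nehmen wir 3 Stammfunktionen. Durch Integration von dem Snap und Verwendung der Anfangsbedingung j(0) = 6, erhalten wir j(t) = 6 - 72·t. Durch Integration von dem Ruck und Verwendung der Anfangsbedingung a(0) = -10, erhalten wir a(t) = -36·t^2 + 6·t - 10. Durch Integration von der Beschleunigung und Verwendung der Anfangsbedingung v(0) = -3, erhalten wir v(t) = -12·t^3 + 3·t^2 - 10·t - 3. Aus der Gleichung für die Geschwindigkeit v(t) = -12·t^3 + 3·t^2 - 10·t - 3, setzen wir t = 1 ein und erhalten v = -22.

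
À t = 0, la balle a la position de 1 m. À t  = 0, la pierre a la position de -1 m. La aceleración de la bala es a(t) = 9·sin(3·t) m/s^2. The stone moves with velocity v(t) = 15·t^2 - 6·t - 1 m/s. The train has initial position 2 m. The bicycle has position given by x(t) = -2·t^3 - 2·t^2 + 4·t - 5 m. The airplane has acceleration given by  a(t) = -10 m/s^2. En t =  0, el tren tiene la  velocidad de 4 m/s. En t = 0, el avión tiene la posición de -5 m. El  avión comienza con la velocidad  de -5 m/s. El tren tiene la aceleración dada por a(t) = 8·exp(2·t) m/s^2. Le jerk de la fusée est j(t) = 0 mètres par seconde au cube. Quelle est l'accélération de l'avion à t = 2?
En utilisant a(t) = -10 et en substituant t = 2, nous trouvons a = -10.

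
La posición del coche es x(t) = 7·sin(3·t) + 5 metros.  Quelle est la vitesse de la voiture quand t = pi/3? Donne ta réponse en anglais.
We must differentiate our position equation x(t) = 7·sin(3·t) + 5 1 time. The derivative of position gives velocity: v(t) = 21·cos(3·t). We have velocity v(t) = 21·cos(3·t). Substituting t = pi/3: v(pi/3) = -21.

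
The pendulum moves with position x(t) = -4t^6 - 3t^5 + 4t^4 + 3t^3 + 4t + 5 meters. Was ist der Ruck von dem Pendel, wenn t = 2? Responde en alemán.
Um dies zu lösen, müssen wir 3 Ableitungen unserer Gleichung für die Position x(t) = -4·t^6 - 3·t^5 + 4·t^4 + 3·t^3 + 4·t + 5 nehmen. Die Ableitung von der Position ergibt die Geschwindigkeit: v(t) = -24·t^5 - 15·t^4 + 16·t^3 + 9·t^2 + 4. Die Ableitung von der Geschwindigkeit ergibt die Beschleunigung: a(t) = -120·t^4 - 60·t^3 + 48·t^2 + 18·t. Durch Ableiten von der Beschleunigung erhalten wir den Ruck: j(t) = -480·t^3 - 180·t^2 + 96·t + 18. Aus der Gleichung für den Ruck j(t) = -480·t^3 - 180·t^2 + 96·t + 18, setzen wir t = 2 ein und erhalten j = -4350.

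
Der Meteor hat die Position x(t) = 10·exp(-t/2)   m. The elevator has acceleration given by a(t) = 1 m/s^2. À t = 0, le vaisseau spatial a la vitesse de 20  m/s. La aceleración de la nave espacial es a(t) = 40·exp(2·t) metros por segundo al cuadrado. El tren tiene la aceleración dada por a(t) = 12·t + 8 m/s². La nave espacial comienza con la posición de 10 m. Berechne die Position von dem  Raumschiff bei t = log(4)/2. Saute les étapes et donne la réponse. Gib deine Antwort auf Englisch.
The position at t = log(4)/2 is x = 40.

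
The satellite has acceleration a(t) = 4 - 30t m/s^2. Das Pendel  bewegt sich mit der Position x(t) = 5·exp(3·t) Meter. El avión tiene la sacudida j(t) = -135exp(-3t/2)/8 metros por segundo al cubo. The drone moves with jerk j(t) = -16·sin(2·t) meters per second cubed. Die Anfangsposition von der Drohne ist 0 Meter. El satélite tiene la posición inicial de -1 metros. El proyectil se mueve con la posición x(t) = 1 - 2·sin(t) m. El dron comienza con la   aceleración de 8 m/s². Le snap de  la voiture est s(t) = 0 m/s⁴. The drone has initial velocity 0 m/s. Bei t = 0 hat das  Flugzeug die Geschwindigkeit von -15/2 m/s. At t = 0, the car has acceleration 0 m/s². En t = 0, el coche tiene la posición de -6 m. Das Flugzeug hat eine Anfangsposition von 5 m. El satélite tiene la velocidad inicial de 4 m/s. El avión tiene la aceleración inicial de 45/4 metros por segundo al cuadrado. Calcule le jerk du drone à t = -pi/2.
Nous avons le jerk j(t) = -16·sin(2·t). En substituant t = -pi/2: j(-pi/2) = 0.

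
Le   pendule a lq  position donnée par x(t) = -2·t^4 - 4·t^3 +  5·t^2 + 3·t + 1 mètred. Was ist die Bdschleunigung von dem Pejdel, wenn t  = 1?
Wir müssen unsere Gleichung für die Position x(t) = -2·t^4 - 4·t^3 + 5·t^2 + 3·t + 1 2-mal ableiten. Mit d/dt von x(t) finden wir v(t) = -8·t^3 - 12·t^2 + 10·t + 3. Durch Ableiten von der Geschwindigkeit erhalten wir die Beschleunigung: a(t) = -24·t^2 - 24·t + 10. Mit a(t) = -24·t^2 - 24·t + 10 und Einsetzen von t = 1, finden wir a = -38.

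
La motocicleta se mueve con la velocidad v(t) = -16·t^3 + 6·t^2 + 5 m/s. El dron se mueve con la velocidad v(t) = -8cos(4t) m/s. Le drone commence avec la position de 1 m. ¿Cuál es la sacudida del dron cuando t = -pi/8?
Partiendo de la velocidad v(t) = -8·cos(4·t), tomamos 2 derivadas. Derivando la velocidad, obtenemos la aceleración: a(t) = 32·sin(4·t). La derivada de la aceleración da la sacudida: j(t) = 128·cos(4·t). Usando j(t) = 128·cos(4·t) y sustituyendo t = -pi/8, encontramos j = 0.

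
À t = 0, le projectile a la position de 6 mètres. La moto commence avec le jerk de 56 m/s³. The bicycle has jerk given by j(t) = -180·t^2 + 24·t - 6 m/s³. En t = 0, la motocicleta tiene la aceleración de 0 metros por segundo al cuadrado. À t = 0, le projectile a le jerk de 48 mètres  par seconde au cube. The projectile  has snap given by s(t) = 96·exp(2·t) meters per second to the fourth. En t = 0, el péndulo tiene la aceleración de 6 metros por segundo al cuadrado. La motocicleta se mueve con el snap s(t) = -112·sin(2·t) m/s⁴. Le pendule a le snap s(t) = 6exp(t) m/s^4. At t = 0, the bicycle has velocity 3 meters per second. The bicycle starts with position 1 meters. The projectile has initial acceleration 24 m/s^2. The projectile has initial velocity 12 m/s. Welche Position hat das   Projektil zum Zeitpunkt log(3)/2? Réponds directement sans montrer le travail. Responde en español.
La respuesta es 18.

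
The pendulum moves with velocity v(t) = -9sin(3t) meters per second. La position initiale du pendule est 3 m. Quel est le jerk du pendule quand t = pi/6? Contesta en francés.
Pour résoudre ceci, nous devons prendre 2 dérivées de notre équation de la vitesse v(t) = -9·sin(3·t). En dérivant la vitesse, nous obtenons l'accélération: a(t) = -27·cos(3·t). En dérivant l'accélération, nous obtenons le jerk: j(t) = 81·sin(3·t). De l'équation du jerk j(t) = 81·sin(3·t), nous substituons t = pi/6 pour obtenir j = 81.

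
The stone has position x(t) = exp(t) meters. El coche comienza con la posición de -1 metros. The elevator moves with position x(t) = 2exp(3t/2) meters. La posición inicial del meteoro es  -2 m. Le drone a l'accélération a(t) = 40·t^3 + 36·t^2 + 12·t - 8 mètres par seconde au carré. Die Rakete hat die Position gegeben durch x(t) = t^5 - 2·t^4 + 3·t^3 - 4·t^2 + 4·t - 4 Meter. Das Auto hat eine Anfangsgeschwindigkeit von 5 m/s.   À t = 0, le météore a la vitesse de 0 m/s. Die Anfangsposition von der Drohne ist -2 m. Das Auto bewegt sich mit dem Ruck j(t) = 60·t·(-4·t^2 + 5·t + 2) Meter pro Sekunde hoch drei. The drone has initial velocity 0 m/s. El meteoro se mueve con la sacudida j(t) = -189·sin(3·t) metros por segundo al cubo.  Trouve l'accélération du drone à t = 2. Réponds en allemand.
Mit a(t) = 40·t^3 + 36·t^2 + 12·t - 8 und Einsetzen von t = 2, finden wir a = 480.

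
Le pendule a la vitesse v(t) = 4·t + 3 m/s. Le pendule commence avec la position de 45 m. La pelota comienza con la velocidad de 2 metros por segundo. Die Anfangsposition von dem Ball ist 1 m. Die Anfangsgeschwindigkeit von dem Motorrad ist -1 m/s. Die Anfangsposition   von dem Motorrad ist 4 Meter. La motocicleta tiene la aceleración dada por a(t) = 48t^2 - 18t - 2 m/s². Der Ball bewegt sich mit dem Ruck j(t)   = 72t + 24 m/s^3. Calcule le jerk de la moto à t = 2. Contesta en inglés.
Starting from acceleration a(t) = 48·t^2 - 18·t - 2, we take 1 derivative. Differentiating acceleration, we get jerk: j(t) = 96·t - 18. From the given jerk equation j(t) = 96·t - 18, we substitute t = 2 to get j = 174.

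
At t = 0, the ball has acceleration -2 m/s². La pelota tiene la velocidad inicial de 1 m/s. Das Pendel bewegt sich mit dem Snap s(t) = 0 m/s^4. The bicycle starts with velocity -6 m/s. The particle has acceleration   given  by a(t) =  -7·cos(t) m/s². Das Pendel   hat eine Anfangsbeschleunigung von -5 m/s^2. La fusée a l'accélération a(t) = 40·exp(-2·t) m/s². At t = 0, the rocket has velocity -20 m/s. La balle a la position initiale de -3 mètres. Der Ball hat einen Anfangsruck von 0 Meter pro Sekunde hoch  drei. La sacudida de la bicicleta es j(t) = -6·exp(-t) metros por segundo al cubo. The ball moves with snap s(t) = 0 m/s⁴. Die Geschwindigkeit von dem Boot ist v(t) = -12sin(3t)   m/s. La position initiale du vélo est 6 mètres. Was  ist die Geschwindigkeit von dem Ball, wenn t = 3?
Um dies zu lösen, müssen wir 3 Integrale unserer Gleichung für den Snap s(t) = 0 finden. Das Integral von dem Snap, mit j(0) = 0, ergibt den Ruck: j(t) = 0. Durch Integration von dem Ruck und Verwendung der Anfangsbedingung a(0) = -2, erhalten wir a(t) = -2. Das Integral von der Beschleunigung ist die Geschwindigkeit. Mit v(0) = 1 erhalten wir v(t) = 1 - 2·t. Wir haben die Geschwindigkeit v(t) = 1 - 2·t. Durch Einsetzen von t = 3: v(3) = -5.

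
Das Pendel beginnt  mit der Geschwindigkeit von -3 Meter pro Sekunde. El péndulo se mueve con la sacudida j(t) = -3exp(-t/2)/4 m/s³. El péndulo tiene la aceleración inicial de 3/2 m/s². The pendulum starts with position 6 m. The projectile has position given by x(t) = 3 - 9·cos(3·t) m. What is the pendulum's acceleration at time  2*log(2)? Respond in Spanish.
Para resolver esto, necesitamos tomar 1 integral de nuestra ecuación de la sacudida j(t) = -3·exp(-t/2)/4. La integral de la sacudida es la aceleración. Usando a(0) = 3/2, obtenemos a(t) = 3·exp(-t/2)/2. Usando a(t) = 3·exp(-t/2)/2 y sustituyendo t = 2*log(2), encontramos a = 3/4.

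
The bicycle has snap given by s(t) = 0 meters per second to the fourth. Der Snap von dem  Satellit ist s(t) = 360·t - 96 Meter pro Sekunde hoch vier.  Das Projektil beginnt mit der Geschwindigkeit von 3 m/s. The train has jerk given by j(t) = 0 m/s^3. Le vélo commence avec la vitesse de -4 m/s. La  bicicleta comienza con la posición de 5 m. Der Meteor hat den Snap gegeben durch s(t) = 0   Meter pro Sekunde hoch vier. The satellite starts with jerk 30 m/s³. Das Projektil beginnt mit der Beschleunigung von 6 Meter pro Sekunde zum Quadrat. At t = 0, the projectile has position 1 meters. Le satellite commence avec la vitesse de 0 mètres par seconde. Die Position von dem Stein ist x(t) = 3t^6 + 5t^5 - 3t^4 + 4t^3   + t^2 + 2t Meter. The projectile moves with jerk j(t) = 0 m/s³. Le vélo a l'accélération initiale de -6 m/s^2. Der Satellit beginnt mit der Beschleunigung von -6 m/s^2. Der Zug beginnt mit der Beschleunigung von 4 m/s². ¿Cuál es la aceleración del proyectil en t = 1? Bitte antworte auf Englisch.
Starting from jerk j(t) = 0, we take 1 antiderivative. The integral of jerk, with a(0) = 6, gives acceleration: a(t) = 6. Using a(t) = 6 and substituting t = 1, we find a = 6.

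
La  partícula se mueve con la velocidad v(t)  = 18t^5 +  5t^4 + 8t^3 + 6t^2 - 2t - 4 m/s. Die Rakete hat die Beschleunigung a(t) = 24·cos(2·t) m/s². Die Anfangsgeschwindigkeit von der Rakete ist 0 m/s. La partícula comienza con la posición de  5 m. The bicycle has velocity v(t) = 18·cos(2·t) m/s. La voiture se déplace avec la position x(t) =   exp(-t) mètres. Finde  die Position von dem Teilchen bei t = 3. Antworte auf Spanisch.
Partiendo de la velocidad v(t) = 18·t^5 + 5·t^4 + 8·t^3 + 6·t^2 - 2·t - 4, tomamos 1 antiderivada. La integral de la velocidad, con x(0) = 5, da la posición: x(t) = 3·t^6 + t^5 + 2·t^4 + 2·t^3 - t^2 - 4·t + 5. De la ecuación de la posición x(t) = 3·t^6 + t^5 + 2·t^4 + 2·t^3 - t^2 - 4·t + 5, sustituimos t = 3 para obtener x = 2630.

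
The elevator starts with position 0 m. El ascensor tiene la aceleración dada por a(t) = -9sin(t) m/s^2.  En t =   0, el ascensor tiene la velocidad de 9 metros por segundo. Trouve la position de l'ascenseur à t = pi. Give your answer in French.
Nous devons intégrer notre équation de l'accélération a(t) = -9·sin(t) 2 fois. En intégrant l'accélération et en utilisant la condition initiale v(0) = 9, nous obtenons v(t) = 9·cos(t). En prenant ∫v(t)dt et en appliquant x(0) = 0, nous trouvons x(t) = 9·sin(t). Nous avons la position x(t) = 9·sin(t). En substituant t = pi: x(pi) = 0.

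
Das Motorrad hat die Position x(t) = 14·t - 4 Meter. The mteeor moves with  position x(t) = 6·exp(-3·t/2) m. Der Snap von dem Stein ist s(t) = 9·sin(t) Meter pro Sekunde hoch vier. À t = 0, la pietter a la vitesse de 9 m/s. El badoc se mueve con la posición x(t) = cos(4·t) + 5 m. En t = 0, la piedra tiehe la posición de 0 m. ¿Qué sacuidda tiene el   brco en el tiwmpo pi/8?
Partiendo de la posición x(t) = cos(4·t) + 5, tomamos 3 derivadas. Tomando d/dt de x(t), encontramos v(t) = -4·sin(4·t). Tomando d/dt de v(t), encontramos a(t) = -16·cos(4·t). La derivada de la aceleración da la sacudida: j(t) = 64·sin(4·t). Tenemos la sacudida j(t) = 64·sin(4·t). Sustituyendo t = pi/8: j(pi/8) = 64.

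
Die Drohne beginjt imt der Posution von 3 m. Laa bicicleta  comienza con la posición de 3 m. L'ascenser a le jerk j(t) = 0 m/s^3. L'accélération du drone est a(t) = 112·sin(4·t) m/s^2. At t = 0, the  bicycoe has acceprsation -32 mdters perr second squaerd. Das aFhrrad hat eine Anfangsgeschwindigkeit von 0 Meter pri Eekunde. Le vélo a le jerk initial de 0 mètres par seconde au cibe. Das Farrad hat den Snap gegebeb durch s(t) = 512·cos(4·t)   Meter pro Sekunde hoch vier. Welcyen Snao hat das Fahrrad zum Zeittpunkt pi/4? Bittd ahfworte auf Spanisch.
Usando s(t) = 512·cos(4·t) y sustituyendo t = pi/4, encontramos s = -512.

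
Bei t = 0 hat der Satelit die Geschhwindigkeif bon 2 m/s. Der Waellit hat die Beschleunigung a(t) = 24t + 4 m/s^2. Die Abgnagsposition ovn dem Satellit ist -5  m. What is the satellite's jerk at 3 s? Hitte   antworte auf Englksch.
Starting from acceleration a(t) = 24·t + 4, we take 1 derivative. Taking d/dt of a(t), we find j(t) = 24. From the given jerk equation j(t) = 24, we substitute t = 3 to get j = 24.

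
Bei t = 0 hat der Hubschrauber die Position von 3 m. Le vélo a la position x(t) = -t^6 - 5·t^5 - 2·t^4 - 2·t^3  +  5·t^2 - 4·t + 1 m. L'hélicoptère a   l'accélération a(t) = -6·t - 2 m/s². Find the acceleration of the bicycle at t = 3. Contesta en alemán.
Ausgehend von der Position x(t) = -t^6 - 5·t^5 - 2·t^4 - 2·t^3 + 5·t^2 - 4·t + 1, nehmen wir 2 Ableitungen. Mit d/dt von x(t) finden wir v(t) = -6·t^5 - 25·t^4 - 8·t^3 - 6·t^2 + 10·t - 4. Durch Ableiten von der Geschwindigkeit erhalten wir die Beschleunigung: a(t) = -30·t^4 - 100·t^3 - 24·t^2 - 12·t + 10. Aus der Gleichung für die Beschleunigung a(t) = -30·t^4 - 100·t^3 - 24·t^2 - 12·t + 10, setzen wir t = 3 ein und erhalten a = -5372.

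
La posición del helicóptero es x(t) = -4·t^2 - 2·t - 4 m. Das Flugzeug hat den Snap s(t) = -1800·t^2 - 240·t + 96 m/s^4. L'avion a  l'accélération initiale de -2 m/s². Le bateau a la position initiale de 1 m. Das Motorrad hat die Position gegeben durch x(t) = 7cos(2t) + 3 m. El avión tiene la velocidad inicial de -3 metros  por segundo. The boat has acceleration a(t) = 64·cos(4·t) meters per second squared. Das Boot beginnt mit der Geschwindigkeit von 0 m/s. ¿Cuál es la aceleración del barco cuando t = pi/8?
Tenemos la aceleración a(t) = 64·cos(4·t). Sustituyendo t = pi/8: a(pi/8) = 0.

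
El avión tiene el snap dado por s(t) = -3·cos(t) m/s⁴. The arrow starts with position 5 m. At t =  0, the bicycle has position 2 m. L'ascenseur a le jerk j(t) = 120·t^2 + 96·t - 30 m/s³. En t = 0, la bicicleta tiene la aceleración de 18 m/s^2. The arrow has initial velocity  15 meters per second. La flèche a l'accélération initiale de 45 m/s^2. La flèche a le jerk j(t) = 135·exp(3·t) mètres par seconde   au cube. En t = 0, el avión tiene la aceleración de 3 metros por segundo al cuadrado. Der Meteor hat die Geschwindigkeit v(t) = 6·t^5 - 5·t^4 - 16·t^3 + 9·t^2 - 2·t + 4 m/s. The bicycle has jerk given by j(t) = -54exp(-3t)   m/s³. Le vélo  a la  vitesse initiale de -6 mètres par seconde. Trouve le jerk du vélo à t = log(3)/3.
De l'équation du jerk j(t) = -54·exp(-3·t), nous substituons t = log(3)/3 pour obtenir j = -18.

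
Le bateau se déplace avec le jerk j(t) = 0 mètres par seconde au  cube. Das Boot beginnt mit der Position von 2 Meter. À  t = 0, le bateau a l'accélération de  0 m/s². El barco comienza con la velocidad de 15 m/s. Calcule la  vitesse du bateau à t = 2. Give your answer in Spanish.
Necesitamos integrar nuestra ecuación de la sacudida j(t) = 0 2 veces. La integral de la sacudida, con a(0) = 0, da la aceleración: a(t) = 0. La antiderivada de la aceleración es la velocidad. Usando v(0) = 15, obtenemos v(t) = 15. De la ecuación de la velocidad v(t) = 15, sustituimos t = 2 para obtener v = 15.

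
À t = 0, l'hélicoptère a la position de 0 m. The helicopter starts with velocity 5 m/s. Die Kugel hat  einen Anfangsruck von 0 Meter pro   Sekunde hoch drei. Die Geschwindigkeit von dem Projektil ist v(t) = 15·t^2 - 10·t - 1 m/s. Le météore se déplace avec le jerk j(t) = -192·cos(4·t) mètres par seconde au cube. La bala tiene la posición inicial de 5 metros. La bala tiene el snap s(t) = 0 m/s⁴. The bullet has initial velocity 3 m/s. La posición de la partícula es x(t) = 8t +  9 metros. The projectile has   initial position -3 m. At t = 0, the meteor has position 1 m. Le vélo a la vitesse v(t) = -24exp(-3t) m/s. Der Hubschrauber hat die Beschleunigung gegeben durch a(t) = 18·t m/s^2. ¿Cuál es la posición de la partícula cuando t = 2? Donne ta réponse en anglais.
Using x(t) = 8·t + 9 and substituting t = 2, we find x = 25.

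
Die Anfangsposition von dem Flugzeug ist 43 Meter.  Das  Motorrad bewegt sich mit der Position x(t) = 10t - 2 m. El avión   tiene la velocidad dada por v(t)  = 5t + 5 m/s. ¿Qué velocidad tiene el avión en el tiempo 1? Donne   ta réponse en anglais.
We have velocity v(t) = 5·t + 5. Substituting t = 1: v(1) = 10.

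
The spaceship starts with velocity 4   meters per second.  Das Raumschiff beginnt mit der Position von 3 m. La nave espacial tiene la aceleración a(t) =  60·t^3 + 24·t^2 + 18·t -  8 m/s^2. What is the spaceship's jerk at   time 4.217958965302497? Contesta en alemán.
Wir müssen unsere Gleichung für die Beschleunigung a(t) = 60·t^3 + 24·t^2 + 18·t - 8 1-mal ableiten. Mit d/dt von a(t) finden wir j(t) = 180·t^2 + 48·t + 18. Wir haben den Ruck j(t) = 180·t^2 + 48·t + 18. Durch Einsetzen von t = 4.217958965302497: j(4.217958965302497) = 3422.87404027015.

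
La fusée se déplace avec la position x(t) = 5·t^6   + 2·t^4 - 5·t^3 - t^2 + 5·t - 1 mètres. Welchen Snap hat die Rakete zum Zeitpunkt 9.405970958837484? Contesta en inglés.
Starting from position x(t) = 5·t^6 + 2·t^4 - 5·t^3 - t^2 + 5·t - 1, we take 4 derivatives. The derivative of position gives velocity: v(t) = 30·t^5 + 8·t^3 - 15·t^2 - 2·t + 5. Differentiating velocity, we get acceleration: a(t) = 150·t^4 + 24·t^2 - 30·t - 2. Differentiating acceleration, we get jerk: j(t) = 600·t^3 + 48·t - 30. The derivative of jerk gives snap: s(t) = 1800·t^2 + 48. Using s(t) = 1800·t^2 + 48 and substituting t = 9.405970958837484, we find s = 159298.121421289.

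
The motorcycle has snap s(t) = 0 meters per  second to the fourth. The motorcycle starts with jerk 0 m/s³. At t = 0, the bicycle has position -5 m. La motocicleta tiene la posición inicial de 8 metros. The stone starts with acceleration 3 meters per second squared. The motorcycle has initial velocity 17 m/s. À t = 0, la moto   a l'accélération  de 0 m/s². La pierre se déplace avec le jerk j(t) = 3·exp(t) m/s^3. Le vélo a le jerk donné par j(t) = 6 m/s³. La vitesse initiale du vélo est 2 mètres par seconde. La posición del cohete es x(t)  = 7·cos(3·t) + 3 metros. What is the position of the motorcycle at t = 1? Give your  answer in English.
We must find the integral of our snap equation s(t) = 0 4 times. The antiderivative of snap is jerk. Using j(0) = 0, we get j(t) = 0. The antiderivative of jerk is acceleration. Using a(0) = 0, we get a(t) = 0. Integrating acceleration and using the initial condition v(0) = 17, we get v(t) = 17. The antiderivative of velocity is position. Using x(0) = 8, we get x(t) = 17·t + 8. We have position x(t) = 17·t + 8. Substituting t = 1: x(1) = 25.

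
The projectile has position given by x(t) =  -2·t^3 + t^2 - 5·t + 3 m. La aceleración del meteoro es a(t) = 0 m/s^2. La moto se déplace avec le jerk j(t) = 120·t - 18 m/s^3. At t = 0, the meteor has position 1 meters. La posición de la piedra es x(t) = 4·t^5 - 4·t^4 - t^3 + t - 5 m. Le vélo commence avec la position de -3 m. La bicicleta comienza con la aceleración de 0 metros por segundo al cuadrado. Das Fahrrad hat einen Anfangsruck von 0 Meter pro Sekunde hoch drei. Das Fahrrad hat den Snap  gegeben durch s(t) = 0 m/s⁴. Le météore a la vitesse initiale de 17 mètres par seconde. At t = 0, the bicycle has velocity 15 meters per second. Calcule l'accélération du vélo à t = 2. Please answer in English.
To solve this, we need to take 2 antiderivatives of our snap equation s(t) = 0. Finding the antiderivative of s(t) and using j(0) = 0: j(t) = 0. The integral of jerk is acceleration. Using a(0) = 0, we get a(t) = 0. We have acceleration a(t) = 0. Substituting t = 2: a(2) = 0.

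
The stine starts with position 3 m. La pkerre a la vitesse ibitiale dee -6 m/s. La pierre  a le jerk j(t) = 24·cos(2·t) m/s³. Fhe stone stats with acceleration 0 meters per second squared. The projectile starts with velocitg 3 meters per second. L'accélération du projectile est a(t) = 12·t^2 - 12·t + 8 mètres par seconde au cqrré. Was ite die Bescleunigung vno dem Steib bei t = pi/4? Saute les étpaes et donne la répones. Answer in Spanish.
La respuesta es 12.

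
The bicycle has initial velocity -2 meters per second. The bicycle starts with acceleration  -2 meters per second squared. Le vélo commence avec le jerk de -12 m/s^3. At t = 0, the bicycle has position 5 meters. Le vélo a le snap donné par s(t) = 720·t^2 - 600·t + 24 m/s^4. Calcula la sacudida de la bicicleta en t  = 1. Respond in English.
To solve this, we need to take 1 integral of our snap equation s(t) = 720·t^2 - 600·t + 24. The integral of snap, with j(0) = -12, gives jerk: j(t) = 240·t^3 - 300·t^2 + 24·t - 12. Using j(t) = 240·t^3 - 300·t^2 + 24·t - 12 and substituting t = 1, we find j = -48.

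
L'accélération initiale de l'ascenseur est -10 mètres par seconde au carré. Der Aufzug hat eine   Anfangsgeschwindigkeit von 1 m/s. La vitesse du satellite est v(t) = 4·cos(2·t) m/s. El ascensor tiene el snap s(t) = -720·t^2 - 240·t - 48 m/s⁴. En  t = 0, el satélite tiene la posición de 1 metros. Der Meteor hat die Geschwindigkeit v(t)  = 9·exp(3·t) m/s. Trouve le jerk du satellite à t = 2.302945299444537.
Pour résoudre ceci, nous devons prendre 2 dérivées de notre équation de la vitesse v(t) = 4·cos(2·t). En prenant d/dt de v(t), nous trouvons a(t) = -8·sin(2·t). En dérivant l'accélération, nous obtenons le jerk: j(t) = -16·cos(2·t). En utilisant j(t) = -16·cos(2·t) et en substituant t = 2.302945299444537, nous trouvons j = 1.70075487793769.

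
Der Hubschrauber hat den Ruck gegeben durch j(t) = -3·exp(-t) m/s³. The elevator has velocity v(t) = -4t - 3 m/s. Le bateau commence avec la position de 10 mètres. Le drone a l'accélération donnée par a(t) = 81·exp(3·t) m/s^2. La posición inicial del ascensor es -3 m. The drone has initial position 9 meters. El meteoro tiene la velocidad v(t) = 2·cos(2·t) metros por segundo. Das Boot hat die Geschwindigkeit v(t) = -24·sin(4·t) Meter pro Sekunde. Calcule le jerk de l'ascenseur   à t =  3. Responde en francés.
Pour résoudre ceci, nous devons prendre 2 dérivées de notre équation de la vitesse v(t) = -4·t - 3. En dérivant la vitesse, nous obtenons l'accélération: a(t) = -4. En dérivant l'accélération, nous obtenons le jerk: j(t) = 0. Nous avons le jerk j(t) = 0. En substituant t = 3: j(3) = 0.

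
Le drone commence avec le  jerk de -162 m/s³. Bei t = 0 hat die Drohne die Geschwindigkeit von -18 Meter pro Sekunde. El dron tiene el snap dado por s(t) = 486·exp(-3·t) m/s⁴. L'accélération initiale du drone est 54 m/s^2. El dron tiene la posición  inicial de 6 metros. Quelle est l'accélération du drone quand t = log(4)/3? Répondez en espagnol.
Debemos encontrar la integral de nuestra ecuación del snap s(t) = 486·exp(-3·t) 2 veces. La antiderivada del snap, con j(0) = -162, da la sacudida: j(t) = -162·exp(-3·t). La antiderivada de la sacudida, con a(0) = 54, da la aceleración: a(t) = 54·exp(-3·t). Tenemos la aceleración a(t) = 54·exp(-3·t). Sustituyendo t = log(4)/3: a(log(4)/3) = 27/2.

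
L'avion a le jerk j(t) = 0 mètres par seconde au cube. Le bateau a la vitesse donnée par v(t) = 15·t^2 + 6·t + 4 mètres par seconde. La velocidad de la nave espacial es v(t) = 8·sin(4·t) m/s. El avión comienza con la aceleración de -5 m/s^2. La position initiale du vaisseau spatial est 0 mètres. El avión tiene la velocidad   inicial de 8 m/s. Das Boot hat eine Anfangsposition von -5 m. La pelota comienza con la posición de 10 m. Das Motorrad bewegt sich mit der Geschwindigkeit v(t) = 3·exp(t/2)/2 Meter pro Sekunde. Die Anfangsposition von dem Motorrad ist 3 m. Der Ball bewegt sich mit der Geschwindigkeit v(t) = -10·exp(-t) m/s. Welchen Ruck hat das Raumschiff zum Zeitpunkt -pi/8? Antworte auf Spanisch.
Partiendo de la velocidad v(t) = 8·sin(4·t), tomamos 2 derivadas. Derivando la velocidad, obtenemos la aceleración: a(t) = 32·cos(4·t). Tomando d/dt de a(t), encontramos j(t) = -128·sin(4·t). Tenemos la sacudida j(t) = -128·sin(4·t). Sustituyendo t = -pi/8: j(-pi/8) = 128.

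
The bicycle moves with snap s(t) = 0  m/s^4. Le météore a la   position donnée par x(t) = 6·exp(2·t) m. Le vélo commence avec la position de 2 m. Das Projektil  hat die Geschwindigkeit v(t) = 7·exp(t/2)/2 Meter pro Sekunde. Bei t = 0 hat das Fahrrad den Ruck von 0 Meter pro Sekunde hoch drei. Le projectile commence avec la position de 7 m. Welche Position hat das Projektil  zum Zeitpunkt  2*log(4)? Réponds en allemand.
Wir müssen unsere Gleichung für die Geschwindigkeit v(t) = 7·exp(t/2)/2 1-mal integrieren. Die Stammfunktion von der Geschwindigkeit, mit x(0) = 7, ergibt die Position: x(t) = 7·exp(t/2). Mit x(t) = 7·exp(t/2) und Einsetzen von t = 2*log(4), finden wir x = 28.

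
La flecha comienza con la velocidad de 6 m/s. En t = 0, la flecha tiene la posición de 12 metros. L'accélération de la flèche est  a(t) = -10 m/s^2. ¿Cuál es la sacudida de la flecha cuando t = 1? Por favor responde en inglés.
Starting from acceleration a(t) = -10, we take 1 derivative. Taking d/dt of a(t), we find j(t) = 0. From the given jerk equation j(t) = 0, we substitute t = 1 to get j = 0.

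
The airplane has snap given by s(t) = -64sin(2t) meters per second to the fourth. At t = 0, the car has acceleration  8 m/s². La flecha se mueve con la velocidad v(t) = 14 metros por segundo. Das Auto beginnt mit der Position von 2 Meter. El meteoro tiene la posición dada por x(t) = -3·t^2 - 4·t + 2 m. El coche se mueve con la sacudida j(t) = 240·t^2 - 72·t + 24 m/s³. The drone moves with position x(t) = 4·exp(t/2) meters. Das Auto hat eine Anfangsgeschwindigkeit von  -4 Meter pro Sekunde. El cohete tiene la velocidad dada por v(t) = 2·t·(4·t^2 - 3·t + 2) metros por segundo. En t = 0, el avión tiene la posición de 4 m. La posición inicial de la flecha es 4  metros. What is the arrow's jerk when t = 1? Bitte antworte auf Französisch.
Nous devons dériver notre équation de la vitesse v(t) = 14 2 fois. En dérivant la vitesse, nous obtenons l'accélération: a(t) = 0. En prenant d/dt de a(t), nous trouvons j(t) = 0. De l'équation du jerk j(t) = 0, nous substituons t = 1 pour obtenir j = 0.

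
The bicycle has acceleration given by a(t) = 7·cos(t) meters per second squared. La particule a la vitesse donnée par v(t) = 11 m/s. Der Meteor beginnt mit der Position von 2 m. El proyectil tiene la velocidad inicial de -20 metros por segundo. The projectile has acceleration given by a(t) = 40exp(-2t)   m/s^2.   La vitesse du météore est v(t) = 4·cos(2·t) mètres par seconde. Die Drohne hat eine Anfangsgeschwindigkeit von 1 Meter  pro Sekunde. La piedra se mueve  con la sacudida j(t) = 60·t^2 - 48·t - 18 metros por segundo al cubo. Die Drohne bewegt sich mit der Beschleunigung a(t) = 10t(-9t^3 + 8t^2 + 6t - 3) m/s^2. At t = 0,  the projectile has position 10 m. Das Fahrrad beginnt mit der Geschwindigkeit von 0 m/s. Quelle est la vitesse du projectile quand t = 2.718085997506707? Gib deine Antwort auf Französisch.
Nous devons trouver l'intégrale de notre équation de l'accélération a(t) = 40·exp(-2·t) 1 fois. La primitive de l'accélération, avec v(0) = -20, donne la vitesse: v(t) = -20·exp(-2·t). Nous avons la vitesse v(t) = -20·exp(-2·t). En substituant t = 2.718085997506707: v(2.718085997506707) = -0.0871225333904285.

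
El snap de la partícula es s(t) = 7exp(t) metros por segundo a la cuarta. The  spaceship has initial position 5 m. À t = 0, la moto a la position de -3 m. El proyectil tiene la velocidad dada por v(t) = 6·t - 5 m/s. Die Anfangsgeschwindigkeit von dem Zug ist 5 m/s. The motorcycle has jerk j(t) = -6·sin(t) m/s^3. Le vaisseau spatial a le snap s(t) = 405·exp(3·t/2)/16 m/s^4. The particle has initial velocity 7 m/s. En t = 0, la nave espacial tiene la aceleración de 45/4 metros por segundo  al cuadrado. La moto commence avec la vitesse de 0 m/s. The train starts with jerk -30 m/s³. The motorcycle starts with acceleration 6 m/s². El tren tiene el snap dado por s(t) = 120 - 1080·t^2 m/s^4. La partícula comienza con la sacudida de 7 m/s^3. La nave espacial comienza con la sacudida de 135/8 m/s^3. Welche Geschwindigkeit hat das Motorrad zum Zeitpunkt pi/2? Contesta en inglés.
We must find the integral of our jerk equation j(t) = -6·sin(t) 2 times. Finding the antiderivative of j(t) and using a(0) = 6: a(t) = 6·cos(t). Taking ∫a(t)dt and applying v(0) = 0, we find v(t) = 6·sin(t). From the given velocity equation v(t) = 6·sin(t), we substitute t = pi/2 to get v = 6.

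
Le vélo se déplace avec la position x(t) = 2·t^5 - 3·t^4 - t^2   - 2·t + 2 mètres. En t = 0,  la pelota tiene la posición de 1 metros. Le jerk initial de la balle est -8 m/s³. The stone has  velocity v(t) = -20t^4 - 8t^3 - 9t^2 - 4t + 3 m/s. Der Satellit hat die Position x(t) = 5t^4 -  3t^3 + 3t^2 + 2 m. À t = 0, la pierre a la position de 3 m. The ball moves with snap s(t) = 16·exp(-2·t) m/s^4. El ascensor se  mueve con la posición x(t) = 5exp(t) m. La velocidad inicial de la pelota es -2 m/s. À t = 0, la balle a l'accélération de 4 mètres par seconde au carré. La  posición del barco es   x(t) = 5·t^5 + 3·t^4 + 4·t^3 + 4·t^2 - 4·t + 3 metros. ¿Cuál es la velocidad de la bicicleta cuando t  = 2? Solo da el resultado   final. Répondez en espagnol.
En t = 2, v = 58.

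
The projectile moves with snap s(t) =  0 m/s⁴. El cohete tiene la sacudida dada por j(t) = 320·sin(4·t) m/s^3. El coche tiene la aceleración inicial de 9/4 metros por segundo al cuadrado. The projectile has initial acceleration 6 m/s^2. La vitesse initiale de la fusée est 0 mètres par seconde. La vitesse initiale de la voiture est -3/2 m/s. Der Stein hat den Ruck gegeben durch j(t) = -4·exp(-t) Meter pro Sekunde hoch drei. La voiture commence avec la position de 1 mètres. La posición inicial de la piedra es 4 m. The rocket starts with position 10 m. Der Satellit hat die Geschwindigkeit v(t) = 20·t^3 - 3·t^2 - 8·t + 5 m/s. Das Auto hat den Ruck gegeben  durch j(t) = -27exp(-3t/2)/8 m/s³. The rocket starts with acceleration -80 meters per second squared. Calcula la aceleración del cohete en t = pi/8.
Para resolver esto, necesitamos tomar 1 antiderivada de nuestra ecuación de la sacudida j(t) = 320·sin(4·t). Tomando ∫j(t)dt y aplicando a(0) = -80, encontramos a(t) = -80·cos(4·t). Tenemos la aceleración a(t) = -80·cos(4·t). Sustituyendo t = pi/8: a(pi/8) = 0.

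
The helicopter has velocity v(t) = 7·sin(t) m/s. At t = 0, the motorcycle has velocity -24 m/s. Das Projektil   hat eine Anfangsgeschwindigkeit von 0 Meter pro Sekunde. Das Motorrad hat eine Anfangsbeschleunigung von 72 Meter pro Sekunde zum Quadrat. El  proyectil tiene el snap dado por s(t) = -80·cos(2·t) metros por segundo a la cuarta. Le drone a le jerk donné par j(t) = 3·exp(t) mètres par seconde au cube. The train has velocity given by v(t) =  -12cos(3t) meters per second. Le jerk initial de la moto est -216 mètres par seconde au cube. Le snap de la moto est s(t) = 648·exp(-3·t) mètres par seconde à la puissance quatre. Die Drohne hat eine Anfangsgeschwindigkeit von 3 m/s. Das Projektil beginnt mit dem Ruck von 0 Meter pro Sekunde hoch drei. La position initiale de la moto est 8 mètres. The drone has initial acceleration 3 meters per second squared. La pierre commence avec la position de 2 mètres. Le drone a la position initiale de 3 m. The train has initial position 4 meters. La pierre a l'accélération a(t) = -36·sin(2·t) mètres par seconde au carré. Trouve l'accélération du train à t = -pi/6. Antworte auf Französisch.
En partant de la vitesse v(t) = -12·cos(3·t), nous prenons 1 dérivée. En prenant d/dt de v(t), nous trouvons a(t) = 36·sin(3·t). De l'équation de l'accélération a(t) = 36·sin(3·t), nous substituons t = -pi/6 pour obtenir a = -36.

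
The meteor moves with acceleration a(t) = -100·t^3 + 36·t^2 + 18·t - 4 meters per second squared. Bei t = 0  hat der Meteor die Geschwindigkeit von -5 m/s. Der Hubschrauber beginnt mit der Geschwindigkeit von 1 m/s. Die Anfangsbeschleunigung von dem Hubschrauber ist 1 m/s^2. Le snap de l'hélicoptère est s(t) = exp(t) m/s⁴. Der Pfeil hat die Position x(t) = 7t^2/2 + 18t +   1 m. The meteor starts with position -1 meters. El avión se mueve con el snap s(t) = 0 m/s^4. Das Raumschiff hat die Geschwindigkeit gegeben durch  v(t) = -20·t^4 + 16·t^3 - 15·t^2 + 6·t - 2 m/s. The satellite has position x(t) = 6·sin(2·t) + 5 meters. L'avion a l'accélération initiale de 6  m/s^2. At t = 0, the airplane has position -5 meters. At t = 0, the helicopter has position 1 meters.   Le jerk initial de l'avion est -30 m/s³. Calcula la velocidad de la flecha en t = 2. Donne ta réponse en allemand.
Ausgehend von der Position x(t) = 7·t^2/2 + 18·t + 1, nehmen wir 1 Ableitung. Die Ableitung von der Position ergibt die Geschwindigkeit: v(t) = 7·t + 18. Mit v(t) = 7·t + 18 und Einsetzen von t = 2, finden wir v = 32.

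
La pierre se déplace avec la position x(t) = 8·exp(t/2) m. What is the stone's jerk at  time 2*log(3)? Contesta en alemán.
Wir müssen unsere Gleichung für die Position x(t) = 8·exp(t/2) 3-mal ableiten. Durch Ableiten von der Position erhalten wir die Geschwindigkeit: v(t) = 4·exp(t/2). Durch Ableiten von der Geschwindigkeit erhalten wir die Beschleunigung: a(t) = 2·exp(t/2). Die Ableitung von der Beschleunigung ergibt den Ruck: j(t) = exp(t/2). Wir haben den Ruck j(t) = exp(t/2). Durch Einsetzen von t = 2*log(3): j(2*log(3)) = 3.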